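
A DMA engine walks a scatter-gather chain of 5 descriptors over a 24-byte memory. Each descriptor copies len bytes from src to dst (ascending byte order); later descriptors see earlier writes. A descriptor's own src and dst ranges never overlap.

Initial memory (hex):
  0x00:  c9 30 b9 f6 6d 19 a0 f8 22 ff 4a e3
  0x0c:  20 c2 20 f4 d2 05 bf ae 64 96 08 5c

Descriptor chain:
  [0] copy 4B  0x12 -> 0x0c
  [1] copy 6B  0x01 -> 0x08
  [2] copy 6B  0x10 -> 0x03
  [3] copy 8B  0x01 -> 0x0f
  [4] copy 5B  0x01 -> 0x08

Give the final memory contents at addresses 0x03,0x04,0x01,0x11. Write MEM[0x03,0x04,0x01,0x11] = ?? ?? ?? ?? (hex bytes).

MEM[0x03,0x04,0x01,0x11] = d2 05 30 d2

#0 dst[0x0c+4] := {0xbf,0xae,0x64,0x96}
#1 dst[0x08+6] := {0x30,0xb9,0xf6,0x6d,0x19,0xa0}
#2 dst[0x03+6] := {0xd2,0x05,0xbf,0xae,0x64,0x96}
#3 dst[0x0f+8] := {0x30,0xb9,0xd2,0x05,0xbf,0xae,0x64,0x96}
#4 dst[0x08+5] := {0x30,0xb9,0xd2,0x05,0xbf}
query mem[0x03]=0xd2, mem[0x04]=0x05, mem[0x01]=0x30, mem[0x11]=0xd2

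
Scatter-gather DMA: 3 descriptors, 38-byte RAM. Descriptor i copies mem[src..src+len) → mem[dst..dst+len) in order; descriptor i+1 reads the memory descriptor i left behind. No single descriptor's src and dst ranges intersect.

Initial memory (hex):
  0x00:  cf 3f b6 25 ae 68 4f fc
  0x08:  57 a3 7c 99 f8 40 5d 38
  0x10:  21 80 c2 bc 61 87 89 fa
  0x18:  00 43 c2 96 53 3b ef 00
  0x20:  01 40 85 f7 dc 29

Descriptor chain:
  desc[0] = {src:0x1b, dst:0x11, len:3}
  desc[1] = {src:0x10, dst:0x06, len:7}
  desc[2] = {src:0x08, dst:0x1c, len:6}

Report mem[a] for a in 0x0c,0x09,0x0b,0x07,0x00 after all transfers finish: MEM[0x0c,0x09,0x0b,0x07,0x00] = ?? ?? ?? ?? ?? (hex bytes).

D0: mem[0x11..0x13] <- [96 53 3b]
D1: mem[0x06..0x0c] <- [21 96 53 3b 61 87 89]
D2: mem[0x1c..0x21] <- [53 3b 61 87 89 40]
query mem[0x0c]=0x89, mem[0x09]=0x3b, mem[0x0b]=0x87, mem[0x07]=0x96, mem[0x00]=0xcf

MEM[0x0c,0x09,0x0b,0x07,0x00] = 89 3b 87 96 cf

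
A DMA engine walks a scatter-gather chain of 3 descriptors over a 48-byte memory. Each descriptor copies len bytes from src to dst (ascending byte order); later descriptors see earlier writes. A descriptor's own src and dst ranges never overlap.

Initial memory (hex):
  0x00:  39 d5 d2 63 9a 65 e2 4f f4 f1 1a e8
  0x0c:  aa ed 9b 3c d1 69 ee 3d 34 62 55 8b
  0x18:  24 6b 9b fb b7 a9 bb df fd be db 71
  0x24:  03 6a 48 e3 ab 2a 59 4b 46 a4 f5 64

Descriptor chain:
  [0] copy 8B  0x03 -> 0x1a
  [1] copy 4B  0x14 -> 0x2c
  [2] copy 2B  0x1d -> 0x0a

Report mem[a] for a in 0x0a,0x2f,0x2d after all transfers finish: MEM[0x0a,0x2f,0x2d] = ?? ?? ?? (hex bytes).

MEM[0x0a,0x2f,0x2d] = e2 8b 62

D0: mem[0x1a..0x21] <- [63 9a 65 e2 4f f4 f1 1a]
D1: mem[0x2c..0x2f] <- [34 62 55 8b]
D2: mem[0x0a..0x0b] <- [e2 4f]
query mem[0x0a]=0xe2, mem[0x2f]=0x8b, mem[0x2d]=0x62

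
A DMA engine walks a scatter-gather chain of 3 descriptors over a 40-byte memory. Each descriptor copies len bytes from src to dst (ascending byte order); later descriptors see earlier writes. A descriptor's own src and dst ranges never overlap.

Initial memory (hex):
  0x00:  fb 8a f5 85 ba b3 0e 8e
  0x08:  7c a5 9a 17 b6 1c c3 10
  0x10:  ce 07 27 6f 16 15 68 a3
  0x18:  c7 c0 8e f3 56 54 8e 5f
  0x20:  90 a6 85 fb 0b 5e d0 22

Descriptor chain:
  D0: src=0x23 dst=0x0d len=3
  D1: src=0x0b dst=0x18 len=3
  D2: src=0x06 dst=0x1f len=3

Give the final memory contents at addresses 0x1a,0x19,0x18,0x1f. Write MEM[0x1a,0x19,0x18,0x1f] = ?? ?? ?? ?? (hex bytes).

MEM[0x1a,0x19,0x18,0x1f] = fb b6 17 0e

#0 dst[0x0d+3] := {0xfb,0x0b,0x5e}
#1 dst[0x18+3] := {0x17,0xb6,0xfb}
#2 dst[0x1f+3] := {0x0e,0x8e,0x7c}
query mem[0x1a]=0xfb, mem[0x19]=0xb6, mem[0x18]=0x17, mem[0x1f]=0x0e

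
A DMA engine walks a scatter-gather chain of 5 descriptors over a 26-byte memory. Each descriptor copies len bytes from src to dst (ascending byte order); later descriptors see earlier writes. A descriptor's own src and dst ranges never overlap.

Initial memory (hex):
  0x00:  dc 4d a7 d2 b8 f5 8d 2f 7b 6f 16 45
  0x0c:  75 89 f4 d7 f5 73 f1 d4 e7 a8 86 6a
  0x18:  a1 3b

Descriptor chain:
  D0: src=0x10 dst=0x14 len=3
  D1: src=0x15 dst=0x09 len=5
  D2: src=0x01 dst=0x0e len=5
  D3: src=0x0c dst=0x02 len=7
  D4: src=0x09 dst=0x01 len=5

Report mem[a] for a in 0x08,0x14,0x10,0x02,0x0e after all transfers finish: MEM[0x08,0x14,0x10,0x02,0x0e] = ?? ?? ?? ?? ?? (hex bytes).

MEM[0x08,0x14,0x10,0x02,0x0e] = f5 f5 d2 f1 4d

[0] 0x10->0x14 len=3 : f5 73 f1
[1] 0x15->0x09 len=5 : 73 f1 6a a1 3b
[2] 0x01->0x0e len=5 : 4d a7 d2 b8 f5
[3] 0x0c->0x02 len=7 : a1 3b 4d a7 d2 b8 f5
[4] 0x09->0x01 len=5 : 73 f1 6a a1 3b
query mem[0x08]=0xf5, mem[0x14]=0xf5, mem[0x10]=0xd2, mem[0x02]=0xf1, mem[0x0e]=0x4d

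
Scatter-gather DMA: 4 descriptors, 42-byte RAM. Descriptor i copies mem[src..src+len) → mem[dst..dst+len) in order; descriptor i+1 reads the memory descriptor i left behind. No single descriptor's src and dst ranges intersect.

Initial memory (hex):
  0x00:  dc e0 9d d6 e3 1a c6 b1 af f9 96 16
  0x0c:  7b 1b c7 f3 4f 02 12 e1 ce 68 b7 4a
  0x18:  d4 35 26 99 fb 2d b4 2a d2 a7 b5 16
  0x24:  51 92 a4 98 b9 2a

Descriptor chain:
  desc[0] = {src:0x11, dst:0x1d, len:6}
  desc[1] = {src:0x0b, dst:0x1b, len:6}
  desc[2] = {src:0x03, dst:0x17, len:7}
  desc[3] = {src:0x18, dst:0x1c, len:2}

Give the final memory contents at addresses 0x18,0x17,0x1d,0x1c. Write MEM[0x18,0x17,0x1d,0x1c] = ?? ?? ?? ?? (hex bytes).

  after D0: wrote 6B at 0x1d = 0212e1ce68b7
  after D1: wrote 6B at 0x1b = 167b1bc7f34f
  after D2: wrote 7B at 0x17 = d6e31ac6b1aff9
  after D3: wrote 2B at 0x1c = e31a
query mem[0x18]=0xe3, mem[0x17]=0xd6, mem[0x1d]=0x1a, mem[0x1c]=0xe3

MEM[0x18,0x17,0x1d,0x1c] = e3 d6 1a e3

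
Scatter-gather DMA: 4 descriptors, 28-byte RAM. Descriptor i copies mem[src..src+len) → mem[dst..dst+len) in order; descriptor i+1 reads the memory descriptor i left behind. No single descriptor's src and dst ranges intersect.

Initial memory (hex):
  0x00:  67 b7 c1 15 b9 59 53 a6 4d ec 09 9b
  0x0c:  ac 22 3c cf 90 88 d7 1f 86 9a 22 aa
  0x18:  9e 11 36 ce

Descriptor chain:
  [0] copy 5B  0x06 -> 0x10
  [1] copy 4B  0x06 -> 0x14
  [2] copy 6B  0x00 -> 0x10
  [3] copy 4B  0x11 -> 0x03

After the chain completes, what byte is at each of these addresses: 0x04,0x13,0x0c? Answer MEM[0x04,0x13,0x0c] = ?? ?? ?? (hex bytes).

  after D0: wrote 5B at 0x10 = 53a64dec09
  after D1: wrote 4B at 0x14 = 53a64dec
  after D2: wrote 6B at 0x10 = 67b7c115b959
  after D3: wrote 4B at 0x03 = b7c115b9
query mem[0x04]=0xc1, mem[0x13]=0x15, mem[0x0c]=0xac

MEM[0x04,0x13,0x0c] = c1 15 ac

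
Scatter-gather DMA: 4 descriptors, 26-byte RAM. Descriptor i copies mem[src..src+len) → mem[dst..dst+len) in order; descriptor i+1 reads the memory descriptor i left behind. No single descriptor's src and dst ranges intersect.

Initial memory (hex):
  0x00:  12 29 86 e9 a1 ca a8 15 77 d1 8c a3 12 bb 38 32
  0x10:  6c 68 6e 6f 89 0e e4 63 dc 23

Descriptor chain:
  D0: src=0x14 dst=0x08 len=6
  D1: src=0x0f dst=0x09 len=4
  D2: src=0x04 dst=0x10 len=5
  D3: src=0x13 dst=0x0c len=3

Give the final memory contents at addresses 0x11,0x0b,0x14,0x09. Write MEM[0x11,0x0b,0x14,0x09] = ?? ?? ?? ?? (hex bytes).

D0: mem[0x08..0x0d] <- [89 0e e4 63 dc 23]
D1: mem[0x09..0x0c] <- [32 6c 68 6e]
D2: mem[0x10..0x14] <- [a1 ca a8 15 89]
D3: mem[0x0c..0x0e] <- [15 89 0e]
query mem[0x11]=0xca, mem[0x0b]=0x68, mem[0x14]=0x89, mem[0x09]=0x32

MEM[0x11,0x0b,0x14,0x09] = ca 68 89 32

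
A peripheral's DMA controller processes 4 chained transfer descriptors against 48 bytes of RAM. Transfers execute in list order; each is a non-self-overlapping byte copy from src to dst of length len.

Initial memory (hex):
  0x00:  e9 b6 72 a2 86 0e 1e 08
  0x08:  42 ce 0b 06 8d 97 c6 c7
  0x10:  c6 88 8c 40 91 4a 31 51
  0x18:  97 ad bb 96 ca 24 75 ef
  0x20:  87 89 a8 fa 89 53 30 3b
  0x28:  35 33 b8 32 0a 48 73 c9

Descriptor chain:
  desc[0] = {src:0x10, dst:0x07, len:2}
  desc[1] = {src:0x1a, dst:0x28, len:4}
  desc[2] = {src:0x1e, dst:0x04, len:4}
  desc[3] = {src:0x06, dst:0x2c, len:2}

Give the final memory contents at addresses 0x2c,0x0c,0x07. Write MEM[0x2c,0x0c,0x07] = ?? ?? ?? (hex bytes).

  after D0: wrote 2B at 0x07 = c688
  after D1: wrote 4B at 0x28 = bb96ca24
  after D2: wrote 4B at 0x04 = 75ef8789
  after D3: wrote 2B at 0x2c = 8789
query mem[0x2c]=0x87, mem[0x0c]=0x8d, mem[0x07]=0x89

MEM[0x2c,0x0c,0x07] = 87 8d 89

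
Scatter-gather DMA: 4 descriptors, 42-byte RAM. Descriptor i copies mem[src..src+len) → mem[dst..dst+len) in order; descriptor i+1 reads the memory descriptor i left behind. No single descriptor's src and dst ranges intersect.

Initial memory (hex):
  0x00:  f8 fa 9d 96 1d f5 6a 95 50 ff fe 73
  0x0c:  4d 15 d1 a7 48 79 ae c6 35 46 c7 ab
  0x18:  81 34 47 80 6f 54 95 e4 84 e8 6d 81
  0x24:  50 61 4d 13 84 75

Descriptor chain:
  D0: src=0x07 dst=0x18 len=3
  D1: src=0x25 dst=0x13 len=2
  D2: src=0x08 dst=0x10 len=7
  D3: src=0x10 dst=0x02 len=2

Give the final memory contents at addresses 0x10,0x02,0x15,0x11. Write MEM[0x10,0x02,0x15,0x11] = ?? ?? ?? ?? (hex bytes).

MEM[0x10,0x02,0x15,0x11] = 50 50 15 ff

[0] 0x07->0x18 len=3 : 95 50 ff
[1] 0x25->0x13 len=2 : 61 4d
[2] 0x08->0x10 len=7 : 50 ff fe 73 4d 15 d1
[3] 0x10->0x02 len=2 : 50 ff
query mem[0x10]=0x50, mem[0x02]=0x50, mem[0x15]=0x15, mem[0x11]=0xff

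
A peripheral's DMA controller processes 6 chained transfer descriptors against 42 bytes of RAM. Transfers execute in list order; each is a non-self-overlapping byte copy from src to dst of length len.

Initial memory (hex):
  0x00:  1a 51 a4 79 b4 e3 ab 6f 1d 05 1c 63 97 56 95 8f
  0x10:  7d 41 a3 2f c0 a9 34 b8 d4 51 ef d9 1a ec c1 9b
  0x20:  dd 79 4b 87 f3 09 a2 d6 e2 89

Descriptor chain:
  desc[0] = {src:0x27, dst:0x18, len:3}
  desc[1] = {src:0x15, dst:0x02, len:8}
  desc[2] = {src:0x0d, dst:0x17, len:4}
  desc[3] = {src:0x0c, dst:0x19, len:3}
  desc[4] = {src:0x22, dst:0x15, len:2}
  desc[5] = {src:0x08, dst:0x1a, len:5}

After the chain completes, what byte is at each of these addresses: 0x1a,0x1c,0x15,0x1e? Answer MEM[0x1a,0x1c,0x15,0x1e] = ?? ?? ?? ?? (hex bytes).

MEM[0x1a,0x1c,0x15,0x1e] = d9 1c 4b 97

[0] 0x27->0x18 len=3 : d6 e2 89
[1] 0x15->0x02 len=8 : a9 34 b8 d6 e2 89 d9 1a
[2] 0x0d->0x17 len=4 : 56 95 8f 7d
[3] 0x0c->0x19 len=3 : 97 56 95
[4] 0x22->0x15 len=2 : 4b 87
[5] 0x08->0x1a len=5 : d9 1a 1c 63 97
query mem[0x1a]=0xd9, mem[0x1c]=0x1c, mem[0x15]=0x4b, mem[0x1e]=0x97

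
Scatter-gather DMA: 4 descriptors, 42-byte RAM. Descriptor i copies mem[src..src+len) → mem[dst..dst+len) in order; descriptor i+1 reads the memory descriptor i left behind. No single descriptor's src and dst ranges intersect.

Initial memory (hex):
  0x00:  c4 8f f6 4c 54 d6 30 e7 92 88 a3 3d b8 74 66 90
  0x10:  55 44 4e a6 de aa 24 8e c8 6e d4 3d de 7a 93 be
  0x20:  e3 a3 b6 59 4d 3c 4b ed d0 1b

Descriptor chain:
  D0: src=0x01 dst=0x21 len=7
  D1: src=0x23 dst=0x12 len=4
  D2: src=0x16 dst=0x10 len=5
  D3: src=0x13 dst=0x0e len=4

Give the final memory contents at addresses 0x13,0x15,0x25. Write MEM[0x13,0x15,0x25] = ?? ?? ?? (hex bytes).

  after D0: wrote 7B at 0x21 = 8ff64c54d630e7
  after D1: wrote 4B at 0x12 = 4c54d630
  after D2: wrote 5B at 0x10 = 248ec86ed4
  after D3: wrote 4B at 0x0e = 6ed43024
query mem[0x13]=0x6e, mem[0x15]=0x30, mem[0x25]=0xd6

MEM[0x13,0x15,0x25] = 6e 30 d6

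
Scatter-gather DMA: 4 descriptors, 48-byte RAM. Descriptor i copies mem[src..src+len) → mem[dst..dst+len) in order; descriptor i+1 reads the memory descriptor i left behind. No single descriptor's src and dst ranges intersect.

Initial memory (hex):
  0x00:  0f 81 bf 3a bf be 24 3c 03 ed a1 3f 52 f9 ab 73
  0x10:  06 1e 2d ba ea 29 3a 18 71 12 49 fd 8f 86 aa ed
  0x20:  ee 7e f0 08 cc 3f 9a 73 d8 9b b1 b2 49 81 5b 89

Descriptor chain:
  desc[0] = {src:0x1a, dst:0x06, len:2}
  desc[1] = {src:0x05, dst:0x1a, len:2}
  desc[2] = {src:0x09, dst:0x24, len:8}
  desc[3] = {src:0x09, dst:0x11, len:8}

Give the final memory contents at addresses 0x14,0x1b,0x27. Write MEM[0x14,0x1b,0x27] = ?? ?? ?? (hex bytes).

D0: mem[0x06..0x07] <- [49 fd]
D1: mem[0x1a..0x1b] <- [be 49]
D2: mem[0x24..0x2b] <- [ed a1 3f 52 f9 ab 73 06]
D3: mem[0x11..0x18] <- [ed a1 3f 52 f9 ab 73 06]
query mem[0x14]=0x52, mem[0x1b]=0x49, mem[0x27]=0x52

MEM[0x14,0x1b,0x27] = 52 49 52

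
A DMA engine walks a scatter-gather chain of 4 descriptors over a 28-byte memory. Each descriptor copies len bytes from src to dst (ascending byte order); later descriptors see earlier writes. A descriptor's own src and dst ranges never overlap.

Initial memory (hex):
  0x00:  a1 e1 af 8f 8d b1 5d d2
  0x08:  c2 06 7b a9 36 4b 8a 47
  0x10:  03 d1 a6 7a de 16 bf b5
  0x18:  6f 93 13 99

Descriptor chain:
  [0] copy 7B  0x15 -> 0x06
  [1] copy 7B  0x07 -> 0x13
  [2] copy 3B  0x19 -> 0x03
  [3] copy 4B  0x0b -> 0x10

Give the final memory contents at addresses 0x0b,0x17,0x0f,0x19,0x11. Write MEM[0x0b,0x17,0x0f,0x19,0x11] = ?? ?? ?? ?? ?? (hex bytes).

MEM[0x0b,0x17,0x0f,0x19,0x11] = 13 13 47 4b 99

D0: mem[0x06..0x0c] <- [16 bf b5 6f 93 13 99]
D1: mem[0x13..0x19] <- [bf b5 6f 93 13 99 4b]
D2: mem[0x03..0x05] <- [4b 13 99]
D3: mem[0x10..0x13] <- [13 99 4b 8a]
query mem[0x0b]=0x13, mem[0x17]=0x13, mem[0x0f]=0x47, mem[0x19]=0x4b, mem[0x11]=0x99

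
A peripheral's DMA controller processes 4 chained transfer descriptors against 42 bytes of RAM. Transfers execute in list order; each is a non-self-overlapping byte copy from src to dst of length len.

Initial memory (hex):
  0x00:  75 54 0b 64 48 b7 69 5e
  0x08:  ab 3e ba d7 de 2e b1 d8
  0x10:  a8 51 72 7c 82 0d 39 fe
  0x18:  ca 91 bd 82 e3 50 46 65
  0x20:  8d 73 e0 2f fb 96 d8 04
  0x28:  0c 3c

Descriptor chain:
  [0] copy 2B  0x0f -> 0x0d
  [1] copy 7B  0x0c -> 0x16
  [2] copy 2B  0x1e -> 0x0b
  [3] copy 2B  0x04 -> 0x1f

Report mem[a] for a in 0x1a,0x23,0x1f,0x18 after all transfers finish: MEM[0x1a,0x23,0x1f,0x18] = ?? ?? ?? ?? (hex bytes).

[0] 0x0f->0x0d len=2 : d8 a8
[1] 0x0c->0x16 len=7 : de d8 a8 d8 a8 51 72
[2] 0x1e->0x0b len=2 : 46 65
[3] 0x04->0x1f len=2 : 48 b7
query mem[0x1a]=0xa8, mem[0x23]=0x2f, mem[0x1f]=0x48, mem[0x18]=0xa8

MEM[0x1a,0x23,0x1f,0x18] = a8 2f 48 a8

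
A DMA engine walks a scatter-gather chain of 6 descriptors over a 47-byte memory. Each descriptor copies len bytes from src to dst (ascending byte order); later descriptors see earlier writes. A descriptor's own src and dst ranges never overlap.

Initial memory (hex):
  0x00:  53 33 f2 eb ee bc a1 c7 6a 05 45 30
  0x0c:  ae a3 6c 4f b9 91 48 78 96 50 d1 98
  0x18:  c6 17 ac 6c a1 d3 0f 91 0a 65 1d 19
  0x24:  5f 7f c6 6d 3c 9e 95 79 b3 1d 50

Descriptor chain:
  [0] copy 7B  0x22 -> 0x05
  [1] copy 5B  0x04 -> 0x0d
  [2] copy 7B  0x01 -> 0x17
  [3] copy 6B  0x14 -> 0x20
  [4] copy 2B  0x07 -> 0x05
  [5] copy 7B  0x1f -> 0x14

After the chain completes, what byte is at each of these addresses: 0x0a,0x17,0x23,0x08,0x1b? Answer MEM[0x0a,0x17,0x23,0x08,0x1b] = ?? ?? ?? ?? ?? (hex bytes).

  after D0: wrote 7B at 0x05 = 1d195f7fc66d3c
  after D1: wrote 5B at 0x0d = ee1d195f7f
  after D2: wrote 7B at 0x17 = 33f2ebee1d195f
  after D3: wrote 6B at 0x20 = 9650d133f2eb
  after D4: wrote 2B at 0x05 = 5f7f
  after D5: wrote 7B at 0x14 = 919650d133f2eb
query mem[0x0a]=0x6d, mem[0x17]=0xd1, mem[0x23]=0x33, mem[0x08]=0x7f, mem[0x1b]=0x1d

MEM[0x0a,0x17,0x23,0x08,0x1b] = 6d d1 33 7f 1d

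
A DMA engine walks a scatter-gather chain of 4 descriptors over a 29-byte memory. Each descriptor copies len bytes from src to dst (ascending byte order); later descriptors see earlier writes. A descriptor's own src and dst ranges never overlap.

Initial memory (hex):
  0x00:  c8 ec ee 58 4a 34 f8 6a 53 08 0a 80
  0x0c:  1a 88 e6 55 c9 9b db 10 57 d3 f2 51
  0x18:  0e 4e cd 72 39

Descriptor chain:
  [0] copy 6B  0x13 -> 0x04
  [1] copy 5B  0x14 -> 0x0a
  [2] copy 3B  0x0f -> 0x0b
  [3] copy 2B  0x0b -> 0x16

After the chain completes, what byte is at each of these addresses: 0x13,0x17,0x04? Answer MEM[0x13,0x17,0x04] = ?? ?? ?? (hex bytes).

MEM[0x13,0x17,0x04] = 10 c9 10

D0: mem[0x04..0x09] <- [10 57 d3 f2 51 0e]
D1: mem[0x0a..0x0e] <- [57 d3 f2 51 0e]
D2: mem[0x0b..0x0d] <- [55 c9 9b]
D3: mem[0x16..0x17] <- [55 c9]
query mem[0x13]=0x10, mem[0x17]=0xc9, mem[0x04]=0x10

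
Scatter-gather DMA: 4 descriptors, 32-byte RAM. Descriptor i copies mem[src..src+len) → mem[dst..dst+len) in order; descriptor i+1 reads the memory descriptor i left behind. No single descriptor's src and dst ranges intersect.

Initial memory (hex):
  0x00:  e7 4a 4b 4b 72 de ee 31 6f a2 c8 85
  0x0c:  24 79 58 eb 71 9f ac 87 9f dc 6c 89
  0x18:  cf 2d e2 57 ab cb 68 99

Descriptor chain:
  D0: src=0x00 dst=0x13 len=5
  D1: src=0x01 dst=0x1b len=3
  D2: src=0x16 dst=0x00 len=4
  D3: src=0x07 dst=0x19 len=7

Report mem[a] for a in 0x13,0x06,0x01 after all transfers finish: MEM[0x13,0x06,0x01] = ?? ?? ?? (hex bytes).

[0] 0x00->0x13 len=5 : e7 4a 4b 4b 72
[1] 0x01->0x1b len=3 : 4a 4b 4b
[2] 0x16->0x00 len=4 : 4b 72 cf 2d
[3] 0x07->0x19 len=7 : 31 6f a2 c8 85 24 79
query mem[0x13]=0xe7, mem[0x06]=0xee, mem[0x01]=0x72

MEM[0x13,0x06,0x01] = e7 ee 72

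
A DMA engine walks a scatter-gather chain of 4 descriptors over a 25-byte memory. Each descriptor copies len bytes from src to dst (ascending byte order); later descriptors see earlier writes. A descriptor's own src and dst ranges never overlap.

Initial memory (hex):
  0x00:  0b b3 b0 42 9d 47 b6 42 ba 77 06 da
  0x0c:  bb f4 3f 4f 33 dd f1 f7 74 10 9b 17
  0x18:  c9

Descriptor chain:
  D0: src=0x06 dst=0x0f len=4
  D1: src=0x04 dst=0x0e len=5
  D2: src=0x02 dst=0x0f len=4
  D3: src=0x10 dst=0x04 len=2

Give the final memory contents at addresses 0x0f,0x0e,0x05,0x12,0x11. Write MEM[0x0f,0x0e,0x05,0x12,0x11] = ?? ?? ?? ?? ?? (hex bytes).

MEM[0x0f,0x0e,0x05,0x12,0x11] = b0 9d 9d 47 9d

  after D0: wrote 4B at 0x0f = b642ba77
  after D1: wrote 5B at 0x0e = 9d47b642ba
  after D2: wrote 4B at 0x0f = b0429d47
  after D3: wrote 2B at 0x04 = 429d
query mem[0x0f]=0xb0, mem[0x0e]=0x9d, mem[0x05]=0x9d, mem[0x12]=0x47, mem[0x11]=0x9d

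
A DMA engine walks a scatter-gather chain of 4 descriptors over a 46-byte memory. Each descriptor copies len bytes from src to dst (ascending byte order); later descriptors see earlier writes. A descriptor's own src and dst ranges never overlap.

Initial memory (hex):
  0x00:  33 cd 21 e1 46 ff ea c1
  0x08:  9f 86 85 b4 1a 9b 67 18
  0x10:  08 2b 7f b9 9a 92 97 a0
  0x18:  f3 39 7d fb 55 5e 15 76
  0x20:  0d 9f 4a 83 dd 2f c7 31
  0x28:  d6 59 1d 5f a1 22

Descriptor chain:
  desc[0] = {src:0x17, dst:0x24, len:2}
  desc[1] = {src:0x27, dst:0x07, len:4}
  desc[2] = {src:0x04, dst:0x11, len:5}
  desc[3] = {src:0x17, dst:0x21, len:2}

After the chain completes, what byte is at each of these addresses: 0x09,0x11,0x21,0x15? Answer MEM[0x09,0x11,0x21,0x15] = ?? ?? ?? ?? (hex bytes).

MEM[0x09,0x11,0x21,0x15] = 59 46 a0 d6

D0: mem[0x24..0x25] <- [a0 f3]
D1: mem[0x07..0x0a] <- [31 d6 59 1d]
D2: mem[0x11..0x15] <- [46 ff ea 31 d6]
D3: mem[0x21..0x22] <- [a0 f3]
query mem[0x09]=0x59, mem[0x11]=0x46, mem[0x21]=0xa0, mem[0x15]=0xd6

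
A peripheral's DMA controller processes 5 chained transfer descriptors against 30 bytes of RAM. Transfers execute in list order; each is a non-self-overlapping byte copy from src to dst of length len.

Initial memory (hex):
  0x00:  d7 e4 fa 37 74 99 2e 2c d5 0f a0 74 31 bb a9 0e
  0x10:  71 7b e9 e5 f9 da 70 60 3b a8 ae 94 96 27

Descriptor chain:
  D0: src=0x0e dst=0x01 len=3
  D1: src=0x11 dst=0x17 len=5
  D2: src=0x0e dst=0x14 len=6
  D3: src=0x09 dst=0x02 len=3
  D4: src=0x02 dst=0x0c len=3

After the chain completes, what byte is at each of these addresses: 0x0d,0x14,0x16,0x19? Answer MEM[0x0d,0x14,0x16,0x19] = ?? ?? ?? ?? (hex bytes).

MEM[0x0d,0x14,0x16,0x19] = a0 a9 71 e5

#0 dst[0x01+3] := {0xa9,0x0e,0x71}
#1 dst[0x17+5] := {0x7b,0xe9,0xe5,0xf9,0xda}
#2 dst[0x14+6] := {0xa9,0x0e,0x71,0x7b,0xe9,0xe5}
#3 dst[0x02+3] := {0x0f,0xa0,0x74}
#4 dst[0x0c+3] := {0x0f,0xa0,0x74}
query mem[0x0d]=0xa0, mem[0x14]=0xa9, mem[0x16]=0x71, mem[0x19]=0xe5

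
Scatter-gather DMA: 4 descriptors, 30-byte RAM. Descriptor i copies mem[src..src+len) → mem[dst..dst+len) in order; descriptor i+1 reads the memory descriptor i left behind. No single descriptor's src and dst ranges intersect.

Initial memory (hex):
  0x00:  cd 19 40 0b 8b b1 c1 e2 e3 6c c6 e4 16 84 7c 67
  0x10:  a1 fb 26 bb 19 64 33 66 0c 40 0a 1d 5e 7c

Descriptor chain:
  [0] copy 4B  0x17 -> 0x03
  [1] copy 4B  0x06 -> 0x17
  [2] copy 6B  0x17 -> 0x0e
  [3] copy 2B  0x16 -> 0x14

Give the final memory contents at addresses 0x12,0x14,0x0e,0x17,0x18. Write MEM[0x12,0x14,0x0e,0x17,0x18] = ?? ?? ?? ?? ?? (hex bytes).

MEM[0x12,0x14,0x0e,0x17,0x18] = 1d 33 0a 0a e2

D0: mem[0x03..0x06] <- [66 0c 40 0a]
D1: mem[0x17..0x1a] <- [0a e2 e3 6c]
D2: mem[0x0e..0x13] <- [0a e2 e3 6c 1d 5e]
D3: mem[0x14..0x15] <- [33 0a]
query mem[0x12]=0x1d, mem[0x14]=0x33, mem[0x0e]=0x0a, mem[0x17]=0x0a, mem[0x18]=0xe2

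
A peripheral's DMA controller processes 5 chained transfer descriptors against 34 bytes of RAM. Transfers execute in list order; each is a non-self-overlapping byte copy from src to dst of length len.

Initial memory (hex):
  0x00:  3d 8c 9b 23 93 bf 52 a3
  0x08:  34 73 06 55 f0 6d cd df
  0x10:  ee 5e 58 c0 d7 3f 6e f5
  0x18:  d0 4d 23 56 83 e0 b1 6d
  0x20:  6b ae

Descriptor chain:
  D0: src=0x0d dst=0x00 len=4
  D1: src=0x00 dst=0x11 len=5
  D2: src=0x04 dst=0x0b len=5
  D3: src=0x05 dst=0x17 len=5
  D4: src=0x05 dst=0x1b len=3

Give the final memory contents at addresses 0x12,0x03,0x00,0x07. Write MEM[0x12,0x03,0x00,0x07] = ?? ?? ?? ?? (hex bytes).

MEM[0x12,0x03,0x00,0x07] = cd ee 6d a3

D0: mem[0x00..0x03] <- [6d cd df ee]
D1: mem[0x11..0x15] <- [6d cd df ee 93]
D2: mem[0x0b..0x0f] <- [93 bf 52 a3 34]
D3: mem[0x17..0x1b] <- [bf 52 a3 34 73]
D4: mem[0x1b..0x1d] <- [bf 52 a3]
query mem[0x12]=0xcd, mem[0x03]=0xee, mem[0x00]=0x6d, mem[0x07]=0xa3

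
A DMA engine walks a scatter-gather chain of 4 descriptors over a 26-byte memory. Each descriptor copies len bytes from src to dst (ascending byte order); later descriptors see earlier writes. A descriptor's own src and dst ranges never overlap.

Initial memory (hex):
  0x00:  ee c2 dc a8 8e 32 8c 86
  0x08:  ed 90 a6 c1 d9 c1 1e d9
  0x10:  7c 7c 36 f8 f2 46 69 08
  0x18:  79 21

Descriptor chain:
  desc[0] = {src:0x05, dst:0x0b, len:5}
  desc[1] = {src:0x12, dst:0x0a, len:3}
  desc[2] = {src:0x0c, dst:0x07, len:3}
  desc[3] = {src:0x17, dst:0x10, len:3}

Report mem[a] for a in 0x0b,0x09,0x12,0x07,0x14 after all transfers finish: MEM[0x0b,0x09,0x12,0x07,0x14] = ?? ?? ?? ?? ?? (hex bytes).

MEM[0x0b,0x09,0x12,0x07,0x14] = f8 ed 21 f2 f2

#0 dst[0x0b+5] := {0x32,0x8c,0x86,0xed,0x90}
#1 dst[0x0a+3] := {0x36,0xf8,0xf2}
#2 dst[0x07+3] := {0xf2,0x86,0xed}
#3 dst[0x10+3] := {0x08,0x79,0x21}
query mem[0x0b]=0xf8, mem[0x09]=0xed, mem[0x12]=0x21, mem[0x07]=0xf2, mem[0x14]=0xf2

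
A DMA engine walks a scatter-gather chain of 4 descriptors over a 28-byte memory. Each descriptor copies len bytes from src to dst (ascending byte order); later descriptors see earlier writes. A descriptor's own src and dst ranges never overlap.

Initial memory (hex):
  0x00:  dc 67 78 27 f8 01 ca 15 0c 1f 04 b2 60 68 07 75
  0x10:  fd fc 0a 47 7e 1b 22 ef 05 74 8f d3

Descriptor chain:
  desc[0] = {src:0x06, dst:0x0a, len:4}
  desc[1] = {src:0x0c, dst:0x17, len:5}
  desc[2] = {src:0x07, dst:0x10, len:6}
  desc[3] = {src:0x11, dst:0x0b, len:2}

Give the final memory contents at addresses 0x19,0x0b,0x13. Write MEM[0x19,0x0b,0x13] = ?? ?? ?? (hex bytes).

MEM[0x19,0x0b,0x13] = 07 0c ca

D0: mem[0x0a..0x0d] <- [ca 15 0c 1f]
D1: mem[0x17..0x1b] <- [0c 1f 07 75 fd]
D2: mem[0x10..0x15] <- [15 0c 1f ca 15 0c]
D3: mem[0x0b..0x0c] <- [0c 1f]
query mem[0x19]=0x07, mem[0x0b]=0x0c, mem[0x13]=0xca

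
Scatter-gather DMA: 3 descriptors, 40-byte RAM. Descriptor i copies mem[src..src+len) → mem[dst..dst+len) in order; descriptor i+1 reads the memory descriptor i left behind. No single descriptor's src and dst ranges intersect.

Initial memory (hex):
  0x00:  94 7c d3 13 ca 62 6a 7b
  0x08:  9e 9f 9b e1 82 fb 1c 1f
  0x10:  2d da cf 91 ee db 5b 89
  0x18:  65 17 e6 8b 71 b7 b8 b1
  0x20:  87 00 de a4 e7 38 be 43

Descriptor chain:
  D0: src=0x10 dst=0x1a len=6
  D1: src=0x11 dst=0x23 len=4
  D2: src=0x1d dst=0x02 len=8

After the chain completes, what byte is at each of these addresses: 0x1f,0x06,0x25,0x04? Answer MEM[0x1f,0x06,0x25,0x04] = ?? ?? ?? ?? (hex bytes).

MEM[0x1f,0x06,0x25,0x04] = db 00 91 db

#0 dst[0x1a+6] := {0x2d,0xda,0xcf,0x91,0xee,0xdb}
#1 dst[0x23+4] := {0xda,0xcf,0x91,0xee}
#2 dst[0x02+8] := {0x91,0xee,0xdb,0x87,0x00,0xde,0xda,0xcf}
query mem[0x1f]=0xdb, mem[0x06]=0x00, mem[0x25]=0x91, mem[0x04]=0xdb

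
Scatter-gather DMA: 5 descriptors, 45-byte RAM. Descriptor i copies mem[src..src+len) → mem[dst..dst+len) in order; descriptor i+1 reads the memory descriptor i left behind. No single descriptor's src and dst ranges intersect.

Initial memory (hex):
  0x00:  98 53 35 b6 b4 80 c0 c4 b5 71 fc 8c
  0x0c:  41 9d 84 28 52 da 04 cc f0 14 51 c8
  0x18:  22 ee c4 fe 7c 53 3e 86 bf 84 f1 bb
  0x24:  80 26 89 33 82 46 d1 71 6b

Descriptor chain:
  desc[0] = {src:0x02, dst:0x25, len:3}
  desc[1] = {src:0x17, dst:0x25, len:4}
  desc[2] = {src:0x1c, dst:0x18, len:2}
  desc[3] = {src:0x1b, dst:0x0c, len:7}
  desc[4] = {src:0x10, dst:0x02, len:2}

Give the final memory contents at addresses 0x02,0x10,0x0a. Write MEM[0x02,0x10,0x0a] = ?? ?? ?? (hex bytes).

D0: mem[0x25..0x27] <- [35 b6 b4]
D1: mem[0x25..0x28] <- [c8 22 ee c4]
D2: mem[0x18..0x19] <- [7c 53]
D3: mem[0x0c..0x12] <- [fe 7c 53 3e 86 bf 84]
D4: mem[0x02..0x03] <- [86 bf]
query mem[0x02]=0x86, mem[0x10]=0x86, mem[0x0a]=0xfc

MEM[0x02,0x10,0x0a] = 86 86 fc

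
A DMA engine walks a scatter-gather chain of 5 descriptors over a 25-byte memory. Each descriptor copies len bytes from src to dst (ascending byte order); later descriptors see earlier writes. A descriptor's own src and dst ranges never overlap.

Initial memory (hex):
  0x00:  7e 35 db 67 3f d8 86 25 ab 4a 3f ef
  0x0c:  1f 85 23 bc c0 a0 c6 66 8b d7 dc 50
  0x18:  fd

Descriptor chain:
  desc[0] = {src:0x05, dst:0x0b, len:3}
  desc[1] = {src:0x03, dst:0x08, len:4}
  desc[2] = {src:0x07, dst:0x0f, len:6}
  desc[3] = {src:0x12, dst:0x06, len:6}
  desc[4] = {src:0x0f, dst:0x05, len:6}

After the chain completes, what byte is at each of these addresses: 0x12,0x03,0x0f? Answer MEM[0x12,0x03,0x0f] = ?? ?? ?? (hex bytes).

[0] 0x05->0x0b len=3 : d8 86 25
[1] 0x03->0x08 len=4 : 67 3f d8 86
[2] 0x07->0x0f len=6 : 25 67 3f d8 86 86
[3] 0x12->0x06 len=6 : d8 86 86 d7 dc 50
[4] 0x0f->0x05 len=6 : 25 67 3f d8 86 86
query mem[0x12]=0xd8, mem[0x03]=0x67, mem[0x0f]=0x25

MEM[0x12,0x03,0x0f] = d8 67 25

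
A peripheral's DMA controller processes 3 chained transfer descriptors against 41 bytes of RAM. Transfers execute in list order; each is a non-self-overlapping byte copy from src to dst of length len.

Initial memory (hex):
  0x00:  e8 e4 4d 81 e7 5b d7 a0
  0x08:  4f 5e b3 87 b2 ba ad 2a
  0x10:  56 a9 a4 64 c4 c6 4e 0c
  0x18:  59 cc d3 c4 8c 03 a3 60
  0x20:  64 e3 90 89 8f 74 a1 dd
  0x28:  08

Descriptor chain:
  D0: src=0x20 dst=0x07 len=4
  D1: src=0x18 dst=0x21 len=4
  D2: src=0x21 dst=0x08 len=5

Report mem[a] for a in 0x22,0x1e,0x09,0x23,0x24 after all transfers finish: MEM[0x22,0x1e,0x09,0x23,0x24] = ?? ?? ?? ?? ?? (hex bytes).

MEM[0x22,0x1e,0x09,0x23,0x24] = cc a3 cc d3 c4

[0] 0x20->0x07 len=4 : 64 e3 90 89
[1] 0x18->0x21 len=4 : 59 cc d3 c4
[2] 0x21->0x08 len=5 : 59 cc d3 c4 74
query mem[0x22]=0xcc, mem[0x1e]=0xa3, mem[0x09]=0xcc, mem[0x23]=0xd3, mem[0x24]=0xc4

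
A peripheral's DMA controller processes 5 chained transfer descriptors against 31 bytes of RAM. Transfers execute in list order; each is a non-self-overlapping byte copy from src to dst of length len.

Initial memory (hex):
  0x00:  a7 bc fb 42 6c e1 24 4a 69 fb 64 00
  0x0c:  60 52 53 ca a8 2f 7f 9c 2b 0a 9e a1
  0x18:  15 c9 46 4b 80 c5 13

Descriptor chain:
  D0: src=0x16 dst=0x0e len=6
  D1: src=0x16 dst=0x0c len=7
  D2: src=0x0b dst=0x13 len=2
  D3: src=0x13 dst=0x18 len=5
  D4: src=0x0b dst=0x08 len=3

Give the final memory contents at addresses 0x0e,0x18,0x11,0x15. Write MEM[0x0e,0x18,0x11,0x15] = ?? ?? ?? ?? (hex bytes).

D0: mem[0x0e..0x13] <- [9e a1 15 c9 46 4b]
D1: mem[0x0c..0x12] <- [9e a1 15 c9 46 4b 80]
D2: mem[0x13..0x14] <- [00 9e]
D3: mem[0x18..0x1c] <- [00 9e 0a 9e a1]
D4: mem[0x08..0x0a] <- [00 9e a1]
query mem[0x0e]=0x15, mem[0x18]=0x00, mem[0x11]=0x4b, mem[0x15]=0x0a

MEM[0x0e,0x18,0x11,0x15] = 15 00 4b 0a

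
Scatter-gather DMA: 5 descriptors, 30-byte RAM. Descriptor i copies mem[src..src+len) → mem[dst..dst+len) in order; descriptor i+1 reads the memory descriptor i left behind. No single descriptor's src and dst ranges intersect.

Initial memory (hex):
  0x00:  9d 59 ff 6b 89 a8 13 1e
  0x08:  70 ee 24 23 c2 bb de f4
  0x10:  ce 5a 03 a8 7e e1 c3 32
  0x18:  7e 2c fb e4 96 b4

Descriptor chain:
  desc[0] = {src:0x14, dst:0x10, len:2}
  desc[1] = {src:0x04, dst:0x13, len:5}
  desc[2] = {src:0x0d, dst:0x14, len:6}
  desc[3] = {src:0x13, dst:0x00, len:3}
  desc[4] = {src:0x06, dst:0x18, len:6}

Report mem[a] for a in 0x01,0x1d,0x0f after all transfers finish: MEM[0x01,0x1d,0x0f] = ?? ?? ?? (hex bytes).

[0] 0x14->0x10 len=2 : 7e e1
[1] 0x04->0x13 len=5 : 89 a8 13 1e 70
[2] 0x0d->0x14 len=6 : bb de f4 7e e1 03
[3] 0x13->0x00 len=3 : 89 bb de
[4] 0x06->0x18 len=6 : 13 1e 70 ee 24 23
query mem[0x01]=0xbb, mem[0x1d]=0x23, mem[0x0f]=0xf4

MEM[0x01,0x1d,0x0f] = bb 23 f4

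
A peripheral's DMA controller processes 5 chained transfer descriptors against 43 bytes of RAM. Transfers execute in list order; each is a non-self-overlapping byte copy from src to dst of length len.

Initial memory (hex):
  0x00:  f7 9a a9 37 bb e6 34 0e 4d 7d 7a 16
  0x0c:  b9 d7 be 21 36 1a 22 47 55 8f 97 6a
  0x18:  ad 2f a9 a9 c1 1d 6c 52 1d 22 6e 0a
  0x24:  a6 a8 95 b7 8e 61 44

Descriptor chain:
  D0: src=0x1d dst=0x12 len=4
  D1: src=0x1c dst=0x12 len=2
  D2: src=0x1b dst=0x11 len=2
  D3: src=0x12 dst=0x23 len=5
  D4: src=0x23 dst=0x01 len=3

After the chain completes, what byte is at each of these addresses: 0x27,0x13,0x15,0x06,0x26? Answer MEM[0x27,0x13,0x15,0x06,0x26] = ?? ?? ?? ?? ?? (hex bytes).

MEM[0x27,0x13,0x15,0x06,0x26] = 97 1d 1d 34 1d

D0: mem[0x12..0x15] <- [1d 6c 52 1d]
D1: mem[0x12..0x13] <- [c1 1d]
D2: mem[0x11..0x12] <- [a9 c1]
D3: mem[0x23..0x27] <- [c1 1d 52 1d 97]
D4: mem[0x01..0x03] <- [c1 1d 52]
query mem[0x27]=0x97, mem[0x13]=0x1d, mem[0x15]=0x1d, mem[0x06]=0x34, mem[0x26]=0x1d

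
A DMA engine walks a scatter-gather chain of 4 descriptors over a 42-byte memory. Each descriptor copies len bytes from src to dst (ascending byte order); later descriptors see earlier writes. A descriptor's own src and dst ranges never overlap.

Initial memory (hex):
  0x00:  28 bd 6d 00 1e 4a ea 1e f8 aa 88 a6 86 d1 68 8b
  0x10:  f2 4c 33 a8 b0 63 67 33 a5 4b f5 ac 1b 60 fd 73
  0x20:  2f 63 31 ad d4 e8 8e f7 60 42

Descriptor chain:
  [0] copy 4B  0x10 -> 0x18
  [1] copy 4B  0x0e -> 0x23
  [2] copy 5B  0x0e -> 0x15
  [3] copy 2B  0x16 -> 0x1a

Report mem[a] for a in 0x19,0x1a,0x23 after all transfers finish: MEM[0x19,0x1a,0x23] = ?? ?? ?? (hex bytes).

MEM[0x19,0x1a,0x23] = 33 8b 68

D0: mem[0x18..0x1b] <- [f2 4c 33 a8]
D1: mem[0x23..0x26] <- [68 8b f2 4c]
D2: mem[0x15..0x19] <- [68 8b f2 4c 33]
D3: mem[0x1a..0x1b] <- [8b f2]
query mem[0x19]=0x33, mem[0x1a]=0x8b, mem[0x23]=0x68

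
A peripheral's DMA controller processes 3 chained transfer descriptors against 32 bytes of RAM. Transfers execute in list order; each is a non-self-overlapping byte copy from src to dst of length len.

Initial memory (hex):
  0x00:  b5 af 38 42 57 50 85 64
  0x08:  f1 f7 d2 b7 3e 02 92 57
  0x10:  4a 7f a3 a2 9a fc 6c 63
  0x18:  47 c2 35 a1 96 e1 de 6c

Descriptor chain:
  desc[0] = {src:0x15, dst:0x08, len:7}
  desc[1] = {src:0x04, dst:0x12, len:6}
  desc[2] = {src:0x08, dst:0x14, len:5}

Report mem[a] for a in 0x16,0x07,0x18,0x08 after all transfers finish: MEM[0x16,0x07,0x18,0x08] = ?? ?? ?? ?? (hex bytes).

MEM[0x16,0x07,0x18,0x08] = 63 64 c2 fc

#0 dst[0x08+7] := {0xfc,0x6c,0x63,0x47,0xc2,0x35,0xa1}
#1 dst[0x12+6] := {0x57,0x50,0x85,0x64,0xfc,0x6c}
#2 dst[0x14+5] := {0xfc,0x6c,0x63,0x47,0xc2}
query mem[0x16]=0x63, mem[0x07]=0x64, mem[0x18]=0xc2, mem[0x08]=0xfc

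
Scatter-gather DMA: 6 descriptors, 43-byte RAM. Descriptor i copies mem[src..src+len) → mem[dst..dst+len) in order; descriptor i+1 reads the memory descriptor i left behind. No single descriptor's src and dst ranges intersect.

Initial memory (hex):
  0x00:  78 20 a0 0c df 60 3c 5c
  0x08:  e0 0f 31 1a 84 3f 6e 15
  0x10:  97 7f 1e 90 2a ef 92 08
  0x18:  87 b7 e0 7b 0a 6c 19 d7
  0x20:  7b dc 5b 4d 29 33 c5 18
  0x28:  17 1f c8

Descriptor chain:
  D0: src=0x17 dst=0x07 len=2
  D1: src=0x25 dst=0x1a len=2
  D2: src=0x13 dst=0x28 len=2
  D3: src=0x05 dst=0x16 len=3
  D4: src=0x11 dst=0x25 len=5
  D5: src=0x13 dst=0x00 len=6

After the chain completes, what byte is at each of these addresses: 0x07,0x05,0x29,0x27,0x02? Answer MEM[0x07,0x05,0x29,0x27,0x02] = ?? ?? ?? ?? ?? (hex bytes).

  after D0: wrote 2B at 0x07 = 0887
  after D1: wrote 2B at 0x1a = 33c5
  after D2: wrote 2B at 0x28 = 902a
  after D3: wrote 3B at 0x16 = 603c08
  after D4: wrote 5B at 0x25 = 7f1e902aef
  after D5: wrote 6B at 0x00 = 902aef603c08
query mem[0x07]=0x08, mem[0x05]=0x08, mem[0x29]=0xef, mem[0x27]=0x90, mem[0x02]=0xef

MEM[0x07,0x05,0x29,0x27,0x02] = 08 08 ef 90 ef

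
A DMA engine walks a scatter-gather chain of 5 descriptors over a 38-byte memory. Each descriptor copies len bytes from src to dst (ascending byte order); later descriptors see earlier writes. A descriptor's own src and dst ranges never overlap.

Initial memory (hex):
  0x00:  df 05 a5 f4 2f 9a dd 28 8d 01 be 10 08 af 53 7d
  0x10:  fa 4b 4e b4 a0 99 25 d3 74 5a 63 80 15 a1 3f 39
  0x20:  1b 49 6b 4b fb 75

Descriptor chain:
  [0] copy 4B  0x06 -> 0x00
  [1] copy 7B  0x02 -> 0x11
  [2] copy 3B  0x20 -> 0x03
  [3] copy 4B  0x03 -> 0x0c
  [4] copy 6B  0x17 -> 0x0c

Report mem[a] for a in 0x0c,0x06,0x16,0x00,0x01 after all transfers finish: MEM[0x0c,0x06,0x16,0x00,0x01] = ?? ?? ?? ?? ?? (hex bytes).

MEM[0x0c,0x06,0x16,0x00,0x01] = 8d dd 28 dd 28

  after D0: wrote 4B at 0x00 = dd288d01
  after D1: wrote 7B at 0x11 = 8d012f9add288d
  after D2: wrote 3B at 0x03 = 1b496b
  after D3: wrote 4B at 0x0c = 1b496bdd
  after D4: wrote 6B at 0x0c = 8d745a638015
query mem[0x0c]=0x8d, mem[0x06]=0xdd, mem[0x16]=0x28, mem[0x00]=0xdd, mem[0x01]=0x28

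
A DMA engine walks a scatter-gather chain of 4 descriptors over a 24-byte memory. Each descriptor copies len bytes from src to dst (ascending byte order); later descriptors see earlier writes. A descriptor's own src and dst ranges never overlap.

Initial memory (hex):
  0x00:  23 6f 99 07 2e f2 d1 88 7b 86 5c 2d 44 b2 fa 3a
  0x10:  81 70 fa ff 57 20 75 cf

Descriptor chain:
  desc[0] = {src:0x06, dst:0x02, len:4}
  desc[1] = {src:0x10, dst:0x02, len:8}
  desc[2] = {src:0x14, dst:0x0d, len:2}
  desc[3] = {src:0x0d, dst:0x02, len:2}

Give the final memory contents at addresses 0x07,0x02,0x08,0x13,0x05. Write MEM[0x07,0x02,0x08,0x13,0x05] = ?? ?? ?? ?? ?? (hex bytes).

MEM[0x07,0x02,0x08,0x13,0x05] = 20 57 75 ff ff

D0: mem[0x02..0x05] <- [d1 88 7b 86]
D1: mem[0x02..0x09] <- [81 70 fa ff 57 20 75 cf]
D2: mem[0x0d..0x0e] <- [57 20]
D3: mem[0x02..0x03] <- [57 20]
query mem[0x07]=0x20, mem[0x02]=0x57, mem[0x08]=0x75, mem[0x13]=0xff, mem[0x05]=0xff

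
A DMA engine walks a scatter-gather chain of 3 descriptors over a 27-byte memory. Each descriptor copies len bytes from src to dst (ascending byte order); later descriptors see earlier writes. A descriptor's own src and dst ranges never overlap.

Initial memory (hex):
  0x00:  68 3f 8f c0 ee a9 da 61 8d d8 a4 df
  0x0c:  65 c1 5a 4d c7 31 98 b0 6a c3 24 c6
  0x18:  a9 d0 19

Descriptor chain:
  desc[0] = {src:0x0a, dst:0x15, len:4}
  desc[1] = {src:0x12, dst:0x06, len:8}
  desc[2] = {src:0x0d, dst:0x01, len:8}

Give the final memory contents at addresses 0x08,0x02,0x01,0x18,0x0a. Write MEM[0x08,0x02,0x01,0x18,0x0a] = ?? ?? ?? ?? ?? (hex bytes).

MEM[0x08,0x02,0x01,0x18,0x0a] = 6a 5a d0 c1 df

[0] 0x0a->0x15 len=4 : a4 df 65 c1
[1] 0x12->0x06 len=8 : 98 b0 6a a4 df 65 c1 d0
[2] 0x0d->0x01 len=8 : d0 5a 4d c7 31 98 b0 6a
query mem[0x08]=0x6a, mem[0x02]=0x5a, mem[0x01]=0xd0, mem[0x18]=0xc1, mem[0x0a]=0xdf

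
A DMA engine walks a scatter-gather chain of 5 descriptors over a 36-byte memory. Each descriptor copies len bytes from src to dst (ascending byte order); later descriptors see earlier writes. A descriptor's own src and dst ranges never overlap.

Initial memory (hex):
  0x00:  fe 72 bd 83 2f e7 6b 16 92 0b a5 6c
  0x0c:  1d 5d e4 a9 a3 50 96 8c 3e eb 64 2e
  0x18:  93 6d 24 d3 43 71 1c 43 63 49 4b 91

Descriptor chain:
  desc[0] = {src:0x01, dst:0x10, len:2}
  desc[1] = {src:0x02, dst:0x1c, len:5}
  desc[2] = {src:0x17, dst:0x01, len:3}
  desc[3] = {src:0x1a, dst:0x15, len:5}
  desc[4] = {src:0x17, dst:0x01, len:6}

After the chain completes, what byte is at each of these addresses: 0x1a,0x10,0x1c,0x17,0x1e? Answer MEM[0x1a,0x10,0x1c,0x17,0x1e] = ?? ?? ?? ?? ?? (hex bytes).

#0 dst[0x10+2] := {0x72,0xbd}
#1 dst[0x1c+5] := {0xbd,0x83,0x2f,0xe7,0x6b}
#2 dst[0x01+3] := {0x2e,0x93,0x6d}
#3 dst[0x15+5] := {0x24,0xd3,0xbd,0x83,0x2f}
#4 dst[0x01+6] := {0xbd,0x83,0x2f,0x24,0xd3,0xbd}
query mem[0x1a]=0x24, mem[0x10]=0x72, mem[0x1c]=0xbd, mem[0x17]=0xbd, mem[0x1e]=0x2f

MEM[0x1a,0x10,0x1c,0x17,0x1e] = 24 72 bd bd 2f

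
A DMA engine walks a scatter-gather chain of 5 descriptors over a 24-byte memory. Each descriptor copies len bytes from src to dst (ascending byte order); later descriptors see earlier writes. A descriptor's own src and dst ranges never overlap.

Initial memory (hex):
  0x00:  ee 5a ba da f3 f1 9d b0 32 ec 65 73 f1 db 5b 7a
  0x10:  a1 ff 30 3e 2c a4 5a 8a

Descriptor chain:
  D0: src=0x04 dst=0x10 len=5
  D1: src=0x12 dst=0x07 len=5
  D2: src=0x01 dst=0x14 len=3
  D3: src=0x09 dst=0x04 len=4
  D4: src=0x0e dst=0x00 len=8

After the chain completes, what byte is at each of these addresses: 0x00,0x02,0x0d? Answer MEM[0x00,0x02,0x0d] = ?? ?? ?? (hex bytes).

MEM[0x00,0x02,0x0d] = 5b f3 db

D0: mem[0x10..0x14] <- [f3 f1 9d b0 32]
D1: mem[0x07..0x0b] <- [9d b0 32 a4 5a]
D2: mem[0x14..0x16] <- [5a ba da]
D3: mem[0x04..0x07] <- [32 a4 5a f1]
D4: mem[0x00..0x07] <- [5b 7a f3 f1 9d b0 5a ba]
query mem[0x00]=0x5b, mem[0x02]=0xf3, mem[0x0d]=0xdb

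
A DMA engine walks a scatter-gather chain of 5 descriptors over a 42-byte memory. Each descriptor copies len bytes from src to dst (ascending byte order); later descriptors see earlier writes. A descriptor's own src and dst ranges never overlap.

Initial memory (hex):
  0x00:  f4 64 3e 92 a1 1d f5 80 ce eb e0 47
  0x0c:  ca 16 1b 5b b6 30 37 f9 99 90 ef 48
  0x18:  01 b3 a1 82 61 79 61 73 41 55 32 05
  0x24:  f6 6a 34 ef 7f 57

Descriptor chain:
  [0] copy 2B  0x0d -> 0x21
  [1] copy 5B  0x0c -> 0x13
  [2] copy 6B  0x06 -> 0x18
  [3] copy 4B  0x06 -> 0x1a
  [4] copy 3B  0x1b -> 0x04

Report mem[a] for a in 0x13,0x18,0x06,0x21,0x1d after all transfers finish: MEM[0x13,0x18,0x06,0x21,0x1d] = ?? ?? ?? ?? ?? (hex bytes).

D0: mem[0x21..0x22] <- [16 1b]
D1: mem[0x13..0x17] <- [ca 16 1b 5b b6]
D2: mem[0x18..0x1d] <- [f5 80 ce eb e0 47]
D3: mem[0x1a..0x1d] <- [f5 80 ce eb]
D4: mem[0x04..0x06] <- [80 ce eb]
query mem[0x13]=0xca, mem[0x18]=0xf5, mem[0x06]=0xeb, mem[0x21]=0x16, mem[0x1d]=0xeb

MEM[0x13,0x18,0x06,0x21,0x1d] = ca f5 eb 16 eb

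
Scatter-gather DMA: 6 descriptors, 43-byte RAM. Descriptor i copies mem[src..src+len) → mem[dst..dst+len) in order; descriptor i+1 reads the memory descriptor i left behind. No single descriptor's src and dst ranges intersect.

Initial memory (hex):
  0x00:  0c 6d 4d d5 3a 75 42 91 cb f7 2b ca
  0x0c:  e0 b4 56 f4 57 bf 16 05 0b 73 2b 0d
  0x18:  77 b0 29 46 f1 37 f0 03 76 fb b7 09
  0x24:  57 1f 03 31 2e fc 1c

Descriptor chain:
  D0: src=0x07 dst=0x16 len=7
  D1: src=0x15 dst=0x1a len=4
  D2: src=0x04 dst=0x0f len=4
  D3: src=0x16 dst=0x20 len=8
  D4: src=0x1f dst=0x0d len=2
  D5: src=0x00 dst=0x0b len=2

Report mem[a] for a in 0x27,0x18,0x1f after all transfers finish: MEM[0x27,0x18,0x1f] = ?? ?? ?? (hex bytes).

[0] 0x07->0x16 len=7 : 91 cb f7 2b ca e0 b4
[1] 0x15->0x1a len=4 : 73 91 cb f7
[2] 0x04->0x0f len=4 : 3a 75 42 91
[3] 0x16->0x20 len=8 : 91 cb f7 2b 73 91 cb f7
[4] 0x1f->0x0d len=2 : 03 91
[5] 0x00->0x0b len=2 : 0c 6d
query mem[0x27]=0xf7, mem[0x18]=0xf7, mem[0x1f]=0x03

MEM[0x27,0x18,0x1f] = f7 f7 03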